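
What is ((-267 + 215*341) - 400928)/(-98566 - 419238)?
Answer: 11710/18493 ≈ 0.63321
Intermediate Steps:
((-267 + 215*341) - 400928)/(-98566 - 419238) = ((-267 + 73315) - 400928)/(-517804) = (73048 - 400928)*(-1/517804) = -327880*(-1/517804) = 11710/18493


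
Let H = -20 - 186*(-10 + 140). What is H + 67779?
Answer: 43579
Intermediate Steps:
H = -24200 (H = -20 - 186*130 = -20 - 24180 = -24200)
H + 67779 = -24200 + 67779 = 43579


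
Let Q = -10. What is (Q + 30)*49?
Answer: 980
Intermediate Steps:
(Q + 30)*49 = (-10 + 30)*49 = 20*49 = 980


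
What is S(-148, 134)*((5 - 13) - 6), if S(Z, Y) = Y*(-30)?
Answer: 56280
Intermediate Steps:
S(Z, Y) = -30*Y
S(-148, 134)*((5 - 13) - 6) = (-30*134)*((5 - 13) - 6) = -4020*(-8 - 6) = -4020*(-14) = 56280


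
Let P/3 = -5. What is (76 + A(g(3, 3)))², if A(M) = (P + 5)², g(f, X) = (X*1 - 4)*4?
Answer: 30976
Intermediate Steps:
P = -15 (P = 3*(-5) = -15)
g(f, X) = -16 + 4*X (g(f, X) = (X - 4)*4 = (-4 + X)*4 = -16 + 4*X)
A(M) = 100 (A(M) = (-15 + 5)² = (-10)² = 100)
(76 + A(g(3, 3)))² = (76 + 100)² = 176² = 30976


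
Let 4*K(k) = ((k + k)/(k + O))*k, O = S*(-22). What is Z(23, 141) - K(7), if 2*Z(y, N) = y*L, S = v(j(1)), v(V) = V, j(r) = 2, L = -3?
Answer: -1252/37 ≈ -33.838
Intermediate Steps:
S = 2
O = -44 (O = 2*(-22) = -44)
Z(y, N) = -3*y/2 (Z(y, N) = (y*(-3))/2 = (-3*y)/2 = -3*y/2)
K(k) = k²/(2*(-44 + k)) (K(k) = (((k + k)/(k - 44))*k)/4 = (((2*k)/(-44 + k))*k)/4 = ((2*k/(-44 + k))*k)/4 = (2*k²/(-44 + k))/4 = k²/(2*(-44 + k)))
Z(23, 141) - K(7) = -3/2*23 - 7²/(2*(-44 + 7)) = -69/2 - 49/(2*(-37)) = -69/2 - 49*(-1)/(2*37) = -69/2 - 1*(-49/74) = -69/2 + 49/74 = -1252/37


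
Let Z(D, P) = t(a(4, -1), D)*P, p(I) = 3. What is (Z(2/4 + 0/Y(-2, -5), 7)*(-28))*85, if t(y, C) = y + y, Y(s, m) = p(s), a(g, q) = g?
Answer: -133280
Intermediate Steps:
Y(s, m) = 3
t(y, C) = 2*y
Z(D, P) = 8*P (Z(D, P) = (2*4)*P = 8*P)
(Z(2/4 + 0/Y(-2, -5), 7)*(-28))*85 = ((8*7)*(-28))*85 = (56*(-28))*85 = -1568*85 = -133280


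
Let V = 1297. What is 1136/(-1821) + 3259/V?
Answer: 4461247/2361837 ≈ 1.8889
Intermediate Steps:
1136/(-1821) + 3259/V = 1136/(-1821) + 3259/1297 = 1136*(-1/1821) + 3259*(1/1297) = -1136/1821 + 3259/1297 = 4461247/2361837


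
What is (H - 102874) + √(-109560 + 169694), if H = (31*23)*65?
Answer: -56529 + √60134 ≈ -56284.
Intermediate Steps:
H = 46345 (H = 713*65 = 46345)
(H - 102874) + √(-109560 + 169694) = (46345 - 102874) + √(-109560 + 169694) = -56529 + √60134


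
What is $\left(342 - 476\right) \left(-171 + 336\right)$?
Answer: $-22110$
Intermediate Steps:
$\left(342 - 476\right) \left(-171 + 336\right) = \left(-134\right) 165 = -22110$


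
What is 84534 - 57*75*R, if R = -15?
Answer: 148659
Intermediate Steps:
84534 - 57*75*R = 84534 - 57*75*(-15) = 84534 - 4275*(-15) = 84534 - 1*(-64125) = 84534 + 64125 = 148659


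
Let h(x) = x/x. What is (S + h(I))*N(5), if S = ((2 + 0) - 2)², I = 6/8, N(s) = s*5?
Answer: 25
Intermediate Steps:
N(s) = 5*s
I = ¾ (I = 6*(⅛) = ¾ ≈ 0.75000)
S = 0 (S = (2 - 2)² = 0² = 0)
h(x) = 1
(S + h(I))*N(5) = (0 + 1)*(5*5) = 1*25 = 25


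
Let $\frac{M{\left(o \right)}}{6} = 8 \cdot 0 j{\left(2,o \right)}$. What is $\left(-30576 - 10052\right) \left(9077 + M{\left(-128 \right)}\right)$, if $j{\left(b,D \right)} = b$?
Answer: $-368780356$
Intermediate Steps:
$M{\left(o \right)} = 0$ ($M{\left(o \right)} = 6 \cdot 8 \cdot 0 \cdot 2 = 6 \cdot 0 \cdot 2 = 6 \cdot 0 = 0$)
$\left(-30576 - 10052\right) \left(9077 + M{\left(-128 \right)}\right) = \left(-30576 - 10052\right) \left(9077 + 0\right) = \left(-40628\right) 9077 = -368780356$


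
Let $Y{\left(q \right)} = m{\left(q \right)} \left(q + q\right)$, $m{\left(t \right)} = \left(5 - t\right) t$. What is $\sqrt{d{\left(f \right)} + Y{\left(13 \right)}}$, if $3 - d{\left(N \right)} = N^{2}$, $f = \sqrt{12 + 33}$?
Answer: $i \sqrt{2746} \approx 52.402 i$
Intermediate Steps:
$m{\left(t \right)} = t \left(5 - t\right)$
$f = 3 \sqrt{5}$ ($f = \sqrt{45} = 3 \sqrt{5} \approx 6.7082$)
$Y{\left(q \right)} = 2 q^{2} \left(5 - q\right)$ ($Y{\left(q \right)} = q \left(5 - q\right) \left(q + q\right) = q \left(5 - q\right) 2 q = 2 q^{2} \left(5 - q\right)$)
$d{\left(N \right)} = 3 - N^{2}$
$\sqrt{d{\left(f \right)} + Y{\left(13 \right)}} = \sqrt{\left(3 - \left(3 \sqrt{5}\right)^{2}\right) + 2 \cdot 13^{2} \left(5 - 13\right)} = \sqrt{\left(3 - 45\right) + 2 \cdot 169 \left(5 - 13\right)} = \sqrt{\left(3 - 45\right) + 2 \cdot 169 \left(-8\right)} = \sqrt{-42 - 2704} = \sqrt{-2746} = i \sqrt{2746}$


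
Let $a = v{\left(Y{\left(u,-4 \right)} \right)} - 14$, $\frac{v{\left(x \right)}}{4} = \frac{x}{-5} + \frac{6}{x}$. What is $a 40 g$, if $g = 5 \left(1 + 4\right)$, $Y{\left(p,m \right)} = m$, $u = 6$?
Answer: $-16800$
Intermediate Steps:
$v{\left(x \right)} = \frac{24}{x} - \frac{4 x}{5}$ ($v{\left(x \right)} = 4 \left(\frac{x}{-5} + \frac{6}{x}\right) = 4 \left(x \left(- \frac{1}{5}\right) + \frac{6}{x}\right) = 4 \left(- \frac{x}{5} + \frac{6}{x}\right) = 4 \left(\frac{6}{x} - \frac{x}{5}\right) = \frac{24}{x} - \frac{4 x}{5}$)
$g = 25$ ($g = 5 \cdot 5 = 25$)
$a = - \frac{84}{5}$ ($a = \left(\frac{24}{-4} - - \frac{16}{5}\right) - 14 = \left(24 \left(- \frac{1}{4}\right) + \frac{16}{5}\right) - 14 = \left(-6 + \frac{16}{5}\right) - 14 = - \frac{14}{5} - 14 = - \frac{84}{5} \approx -16.8$)
$a 40 g = \left(- \frac{84}{5}\right) 40 \cdot 25 = \left(-672\right) 25 = -16800$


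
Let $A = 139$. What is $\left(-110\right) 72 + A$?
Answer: $-7781$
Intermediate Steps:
$\left(-110\right) 72 + A = \left(-110\right) 72 + 139 = -7920 + 139 = -7781$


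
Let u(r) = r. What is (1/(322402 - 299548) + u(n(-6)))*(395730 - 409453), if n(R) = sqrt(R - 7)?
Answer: -13723/22854 - 13723*I*sqrt(13) ≈ -0.60046 - 49479.0*I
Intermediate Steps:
n(R) = sqrt(-7 + R)
(1/(322402 - 299548) + u(n(-6)))*(395730 - 409453) = (1/(322402 - 299548) + sqrt(-7 - 6))*(395730 - 409453) = (1/22854 + sqrt(-13))*(-13723) = (1/22854 + I*sqrt(13))*(-13723) = -13723/22854 - 13723*I*sqrt(13)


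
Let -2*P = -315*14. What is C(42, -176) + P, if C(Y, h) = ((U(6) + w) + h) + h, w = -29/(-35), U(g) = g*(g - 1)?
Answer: 65934/35 ≈ 1883.8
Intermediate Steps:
P = 2205 (P = -(-315)*14/2 = -½*(-4410) = 2205)
U(g) = g*(-1 + g)
w = 29/35 (w = -29*(-1/35) = 29/35 ≈ 0.82857)
C(Y, h) = 1079/35 + 2*h (C(Y, h) = ((6*(-1 + 6) + 29/35) + h) + h = ((6*5 + 29/35) + h) + h = ((30 + 29/35) + h) + h = (1079/35 + h) + h = 1079/35 + 2*h)
C(42, -176) + P = (1079/35 + 2*(-176)) + 2205 = (1079/35 - 352) + 2205 = -11241/35 + 2205 = 65934/35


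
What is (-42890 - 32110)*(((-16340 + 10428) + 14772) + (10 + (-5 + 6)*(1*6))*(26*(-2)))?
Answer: -602100000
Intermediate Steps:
(-42890 - 32110)*(((-16340 + 10428) + 14772) + (10 + (-5 + 6)*(1*6))*(26*(-2))) = -75000*((-5912 + 14772) + (10 + 1*6)*(-52)) = -75000*(8860 + (10 + 6)*(-52)) = -75000*(8860 + 16*(-52)) = -75000*(8860 - 832) = -75000*8028 = -602100000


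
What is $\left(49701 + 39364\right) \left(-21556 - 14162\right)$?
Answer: $-3181223670$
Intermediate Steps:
$\left(49701 + 39364\right) \left(-21556 - 14162\right) = 89065 \left(-35718\right) = -3181223670$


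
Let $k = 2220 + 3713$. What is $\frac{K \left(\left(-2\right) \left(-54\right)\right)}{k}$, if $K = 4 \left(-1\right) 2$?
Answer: $- \frac{864}{5933} \approx -0.14563$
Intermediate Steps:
$k = 5933$
$K = -8$ ($K = \left(-4\right) 2 = -8$)
$\frac{K \left(\left(-2\right) \left(-54\right)\right)}{k} = \frac{\left(-8\right) \left(\left(-2\right) \left(-54\right)\right)}{5933} = \left(-8\right) 108 \cdot \frac{1}{5933} = \left(-864\right) \frac{1}{5933} = - \frac{864}{5933}$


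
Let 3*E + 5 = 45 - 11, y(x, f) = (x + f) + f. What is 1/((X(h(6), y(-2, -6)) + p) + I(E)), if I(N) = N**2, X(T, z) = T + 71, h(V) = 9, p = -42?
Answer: 9/1183 ≈ 0.0076078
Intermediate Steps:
y(x, f) = x + 2*f (y(x, f) = (f + x) + f = x + 2*f)
X(T, z) = 71 + T
E = 29/3 (E = -5/3 + (45 - 11)/3 = -5/3 + (1/3)*34 = -5/3 + 34/3 = 29/3 ≈ 9.6667)
1/((X(h(6), y(-2, -6)) + p) + I(E)) = 1/(((71 + 9) - 42) + (29/3)**2) = 1/((80 - 42) + 841/9) = 1/(38 + 841/9) = 1/(1183/9) = 9/1183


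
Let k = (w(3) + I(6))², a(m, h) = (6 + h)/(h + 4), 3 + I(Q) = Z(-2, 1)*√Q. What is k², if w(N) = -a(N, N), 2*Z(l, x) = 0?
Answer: 810000/2401 ≈ 337.36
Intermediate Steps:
Z(l, x) = 0 (Z(l, x) = (½)*0 = 0)
I(Q) = -3 (I(Q) = -3 + 0*√Q = -3 + 0 = -3)
a(m, h) = (6 + h)/(4 + h)
w(N) = -(6 + N)/(4 + N)
k = 900/49 (k = ((-6 - 1*3)/(4 + 3) - 3)² = ((-6 - 3)/7 - 3)² = ((⅐)*(-9) - 3)² = (-9/7 - 3)² = (-30/7)² = 900/49 ≈ 18.367)
k² = (900/49)² = 810000/2401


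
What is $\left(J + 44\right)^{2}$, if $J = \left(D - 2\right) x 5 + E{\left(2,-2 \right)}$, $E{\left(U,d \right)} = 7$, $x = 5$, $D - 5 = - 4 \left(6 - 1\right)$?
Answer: $139876$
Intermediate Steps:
$D = -15$ ($D = 5 - 4 \left(6 - 1\right) = 5 - 20 = -15$)
$J = -418$ ($J = \left(-15 - 2\right) 5 \cdot 5 + 7 = \left(-17\right) 5 \cdot 5 + 7 = \left(-85\right) 5 + 7 = -425 + 7 = -418$)
$\left(J + 44\right)^{2} = \left(-418 + 44\right)^{2} = \left(-374\right)^{2} = 139876$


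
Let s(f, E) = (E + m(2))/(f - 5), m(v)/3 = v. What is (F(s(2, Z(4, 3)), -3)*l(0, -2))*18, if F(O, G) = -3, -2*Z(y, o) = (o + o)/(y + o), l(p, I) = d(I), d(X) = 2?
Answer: -108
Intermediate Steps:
l(p, I) = 2
Z(y, o) = -o/(o + y) (Z(y, o) = -(o + o)/(2*(y + o)) = -2*o/(2*(o + y)) = -o/(o + y))
m(v) = 3*v
s(f, E) = (6 + E)/(-5 + f) (s(f, E) = (E + 3*2)/(f - 5) = (E + 6)/(-5 + f) = (6 + E)/(-5 + f))
(F(s(2, Z(4, 3)), -3)*l(0, -2))*18 = -3*2*18 = -6*18 = -108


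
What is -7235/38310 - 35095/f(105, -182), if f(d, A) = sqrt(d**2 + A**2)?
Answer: -1447/7662 - 35095*sqrt(901)/6307 ≈ -167.22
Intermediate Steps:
f(d, A) = sqrt(A**2 + d**2)
-7235/38310 - 35095/f(105, -182) = -7235/38310 - 35095/sqrt((-182)**2 + 105**2) = -7235*1/38310 - 35095/sqrt(33124 + 11025) = -1447/7662 - 35095*sqrt(901)/6307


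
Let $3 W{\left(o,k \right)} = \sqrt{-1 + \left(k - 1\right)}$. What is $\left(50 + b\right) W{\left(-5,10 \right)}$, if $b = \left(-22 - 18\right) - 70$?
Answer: $- 40 \sqrt{2} \approx -56.569$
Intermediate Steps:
$b = -110$ ($b = -40 - 70 = -110$)
$W{\left(o,k \right)} = \frac{\sqrt{-2 + k}}{3}$ ($W{\left(o,k \right)} = \frac{\sqrt{-1 + \left(k - 1\right)}}{3} = \frac{\sqrt{-1 + \left(-1 + k\right)}}{3} = \frac{\sqrt{-2 + k}}{3}$)
$\left(50 + b\right) W{\left(-5,10 \right)} = \left(50 - 110\right) \frac{\sqrt{-2 + 10}}{3} = - 60 \frac{\sqrt{8}}{3} = - 60 \frac{2 \sqrt{2}}{3} = - 40 \sqrt{2}$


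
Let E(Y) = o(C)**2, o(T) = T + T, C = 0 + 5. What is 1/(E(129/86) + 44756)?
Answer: 1/44856 ≈ 2.2294e-5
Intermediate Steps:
C = 5
o(T) = 2*T
E(Y) = 100 (E(Y) = (2*5)**2 = 10**2 = 100)
1/(E(129/86) + 44756) = 1/(100 + 44756) = 1/44856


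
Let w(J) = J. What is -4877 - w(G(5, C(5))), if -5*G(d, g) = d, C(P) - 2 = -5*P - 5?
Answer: -4876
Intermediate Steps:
C(P) = -3 - 5*P (C(P) = 2 + (-5*P - 5) = 2 + (-5 - 5*P) = -3 - 5*P)
G(d, g) = -d/5
-4877 - w(G(5, C(5))) = -4877 - (-1)*5/5 = -4877 - 1*(-1) = -4877 + 1 = -4876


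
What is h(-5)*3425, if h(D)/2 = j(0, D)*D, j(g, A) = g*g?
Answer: 0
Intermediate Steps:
j(g, A) = g²
h(D) = 0 (h(D) = 2*(0²*D) = 2*(0*D) = 2*0 = 0)
h(-5)*3425 = 0*3425 = 0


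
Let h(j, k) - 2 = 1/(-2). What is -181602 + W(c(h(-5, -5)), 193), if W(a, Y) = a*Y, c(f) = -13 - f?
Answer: -368801/2 ≈ -1.8440e+5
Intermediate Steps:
h(j, k) = 3/2 (h(j, k) = 2 + 1/(-2) = 2 - ½ = 3/2)
W(a, Y) = Y*a
-181602 + W(c(h(-5, -5)), 193) = -181602 + 193*(-13 - 1*3/2) = -181602 + 193*(-13 - 3/2) = -181602 + 193*(-29/2) = -181602 - 5597/2 = -368801/2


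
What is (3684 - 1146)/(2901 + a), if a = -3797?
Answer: -1269/448 ≈ -2.8326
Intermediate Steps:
(3684 - 1146)/(2901 + a) = (3684 - 1146)/(2901 - 3797) = 2538/(-896) = 2538*(-1/896) = -1269/448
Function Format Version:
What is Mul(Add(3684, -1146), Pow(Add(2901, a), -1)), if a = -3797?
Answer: Rational(-1269, 448) ≈ -2.8326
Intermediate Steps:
Mul(Add(3684, -1146), Pow(Add(2901, a), -1)) = Mul(Add(3684, -1146), Pow(Add(2901, -3797), -1)) = Mul(2538, Pow(-896, -1)) = Mul(2538, Rational(-1, 896)) = Rational(-1269, 448)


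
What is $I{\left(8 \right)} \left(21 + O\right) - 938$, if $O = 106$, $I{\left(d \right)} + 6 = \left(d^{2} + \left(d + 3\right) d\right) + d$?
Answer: $18620$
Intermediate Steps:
$I{\left(d \right)} = -6 + d + d^{2} + d \left(3 + d\right)$ ($I{\left(d \right)} = -6 + \left(\left(d^{2} + \left(d + 3\right) d\right) + d\right) = -6 + \left(\left(d^{2} + \left(3 + d\right) d\right) + d\right) = -6 + \left(\left(d^{2} + d \left(3 + d\right)\right) + d\right) = -6 + \left(d + d^{2} + d \left(3 + d\right)\right) = -6 + d + d^{2} + d \left(3 + d\right)$)
$I{\left(8 \right)} \left(21 + O\right) - 938 = \left(-6 + 2 \cdot 8^{2} + 4 \cdot 8\right) \left(21 + 106\right) - 938 = \left(-6 + 2 \cdot 64 + 32\right) 127 - 938 = \left(-6 + 128 + 32\right) 127 - 938 = 154 \cdot 127 - 938 = 19558 - 938 = 18620$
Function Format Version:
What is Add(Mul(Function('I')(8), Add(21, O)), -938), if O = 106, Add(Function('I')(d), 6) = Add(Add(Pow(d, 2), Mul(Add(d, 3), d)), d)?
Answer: 18620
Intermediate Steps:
Function('I')(d) = Add(-6, d, Pow(d, 2), Mul(d, Add(3, d))) (Function('I')(d) = Add(-6, Add(Add(Pow(d, 2), Mul(Add(d, 3), d)), d)) = Add(-6, Add(Add(Pow(d, 2), Mul(Add(3, d), d)), d)) = Add(-6, Add(Add(Pow(d, 2), Mul(d, Add(3, d))), d)) = Add(-6, Add(d, Pow(d, 2), Mul(d, Add(3, d)))) = Add(-6, d, Pow(d, 2), Mul(d, Add(3, d))))
Add(Mul(Function('I')(8), Add(21, O)), -938) = Add(Mul(Add(-6, Mul(2, Pow(8, 2)), Mul(4, 8)), Add(21, 106)), -938) = Add(Mul(Add(-6, Mul(2, 64), 32), 127), -938) = Add(Mul(Add(-6, 128, 32), 127), -938) = Add(Mul(154, 127), -938) = Add(19558, -938) = 18620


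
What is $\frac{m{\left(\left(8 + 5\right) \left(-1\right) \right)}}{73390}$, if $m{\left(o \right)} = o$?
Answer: $- \frac{13}{73390} \approx -0.00017714$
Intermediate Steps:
$\frac{m{\left(\left(8 + 5\right) \left(-1\right) \right)}}{73390} = \frac{\left(8 + 5\right) \left(-1\right)}{73390} = 13 \left(-1\right) \frac{1}{73390} = \left(-13\right) \frac{1}{73390} = - \frac{13}{73390}$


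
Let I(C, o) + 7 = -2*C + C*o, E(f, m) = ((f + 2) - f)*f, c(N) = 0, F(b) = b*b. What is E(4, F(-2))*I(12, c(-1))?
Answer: -248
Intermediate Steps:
F(b) = b²
E(f, m) = 2*f (E(f, m) = ((2 + f) - f)*f = 2*f)
I(C, o) = -7 - 2*C + C*o (I(C, o) = -7 + (-2*C + C*o) = -7 - 2*C + C*o)
E(4, F(-2))*I(12, c(-1)) = (2*4)*(-7 - 2*12 + 12*0) = 8*(-7 - 24 + 0) = 8*(-31) = -248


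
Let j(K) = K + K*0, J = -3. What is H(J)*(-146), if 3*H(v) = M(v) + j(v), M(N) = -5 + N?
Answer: 1606/3 ≈ 535.33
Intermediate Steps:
j(K) = K (j(K) = K + 0 = K)
H(v) = -5/3 + 2*v/3 (H(v) = ((-5 + v) + v)/3 = (-5 + 2*v)/3 = -5/3 + 2*v/3)
H(J)*(-146) = (-5/3 + (⅔)*(-3))*(-146) = (-5/3 - 2)*(-146) = -11/3*(-146) = 1606/3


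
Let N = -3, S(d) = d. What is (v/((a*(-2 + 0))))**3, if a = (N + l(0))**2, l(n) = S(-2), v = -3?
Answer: 27/125000 ≈ 0.00021600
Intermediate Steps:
l(n) = -2
a = 25 (a = (-3 - 2)**2 = (-5)**2 = 25)
(v/((a*(-2 + 0))))**3 = (-3*1/(25*(-2 + 0)))**3 = (-3/(25*(-2)))**3 = (-3/(-50))**3 = (-3*(-1/50))**3 = (3/50)**3 = 27/125000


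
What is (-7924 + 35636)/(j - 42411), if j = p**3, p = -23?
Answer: -13856/27289 ≈ -0.50775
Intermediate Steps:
j = -12167 (j = (-23)**3 = -12167)
(-7924 + 35636)/(j - 42411) = (-7924 + 35636)/(-12167 - 42411) = 27712/(-54578) = 27712*(-1/54578) = -13856/27289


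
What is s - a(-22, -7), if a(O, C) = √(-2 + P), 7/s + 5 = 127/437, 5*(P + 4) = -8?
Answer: -437/294 - I*√190/5 ≈ -1.4864 - 2.7568*I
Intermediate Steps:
P = -28/5 (P = -4 + (⅕)*(-8) = -4 - 8/5 = -28/5 ≈ -5.6000)
s = -437/294 (s = 7/(-5 + 127/437) = 7/(-2058/437) = 7*(-437/2058) = -437/294 ≈ -1.4864)
a(O, C) = I*√190/5 (a(O, C) = √(-2 - 28/5) = √(-38/5) = I*√190/5)
s - a(-22, -7) = -437/294 - I*√190/5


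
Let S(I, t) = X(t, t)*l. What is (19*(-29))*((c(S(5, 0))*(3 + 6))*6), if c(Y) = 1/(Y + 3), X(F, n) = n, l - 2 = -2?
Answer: -9918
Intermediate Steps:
l = 0 (l = 2 - 2 = 0)
S(I, t) = 0 (S(I, t) = t*0 = 0)
c(Y) = 1/(3 + Y)
(19*(-29))*((c(S(5, 0))*(3 + 6))*6) = (19*(-29))*(((3 + 6)/(3 + 0))*6) = -551*9/3*6 = -551*(1/3)*9*6 = -1653*6 = -551*18 = -9918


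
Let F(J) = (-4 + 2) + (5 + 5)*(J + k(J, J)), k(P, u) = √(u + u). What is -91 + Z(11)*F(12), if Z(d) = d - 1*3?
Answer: 853 + 160*√6 ≈ 1244.9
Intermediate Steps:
k(P, u) = √2*√u (k(P, u) = √(2*u) = √2*√u)
Z(d) = -3 + d (Z(d) = d - 3 = -3 + d)
F(J) = -2 + 10*J + 10*√2*√J (F(J) = (-4 + 2) + (5 + 5)*(J + √2*√J) = -2 + 10*(J + √2*√J) = -2 + (10*J + 10*√2*√J) = -2 + 10*J + 10*√2*√J)
-91 + Z(11)*F(12) = -91 + (-3 + 11)*(-2 + 10*12 + 10*√2*√12) = -91 + 8*(-2 + 120 + 10*√2*(2*√3)) = -91 + 8*(-2 + 120 + 20*√6) = -91 + 8*(118 + 20*√6) = -91 + (944 + 160*√6) = 853 + 160*√6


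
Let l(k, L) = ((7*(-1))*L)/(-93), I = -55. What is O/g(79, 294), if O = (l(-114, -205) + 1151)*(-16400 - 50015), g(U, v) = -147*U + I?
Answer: 1753488830/271281 ≈ 6463.7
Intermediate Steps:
l(k, L) = 7*L/93 (l(k, L) = -7*L*(-1/93) = 7*L/93)
g(U, v) = -55 - 147*U (g(U, v) = -147*U - 55 = -55 - 147*U)
O = -7013955320/93 (O = ((7/93)*(-205) + 1151)*(-16400 - 50015) = (-1435/93 + 1151)*(-66415) = (105608/93)*(-66415) = -7013955320/93 ≈ -7.5419e+7)
O/g(79, 294) = -7013955320/(93*(-55 - 147*79)) = -7013955320/(93*(-55 - 11613)) = -7013955320/93/(-11668) = -7013955320/93*(-1/11668) = 1753488830/271281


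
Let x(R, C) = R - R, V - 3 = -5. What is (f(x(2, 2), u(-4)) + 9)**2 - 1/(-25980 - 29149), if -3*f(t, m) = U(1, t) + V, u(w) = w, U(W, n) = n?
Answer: 46363498/496161 ≈ 93.444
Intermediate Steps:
V = -2 (V = 3 - 5 = -2)
x(R, C) = 0
f(t, m) = 2/3 - t/3 (f(t, m) = -(t - 2)/3 = -(-2 + t)/3 = 2/3 - t/3)
(f(x(2, 2), u(-4)) + 9)**2 - 1/(-25980 - 29149) = ((2/3 - 1/3*0) + 9)**2 - 1/(-25980 - 29149) = ((2/3 + 0) + 9)**2 - 1/(-55129) = (2/3 + 9)**2 - 1*(-1/55129) = (29/3)**2 + 1/55129 = 841/9 + 1/55129 = 46363498/496161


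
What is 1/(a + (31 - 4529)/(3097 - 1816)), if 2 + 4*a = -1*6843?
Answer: -5124/8786437 ≈ -0.00058317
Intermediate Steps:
a = -6845/4 (a = -½ + (-1*6843)/4 = -½ + (¼)*(-6843) = -½ - 6843/4 = -6845/4 ≈ -1711.3)
1/(a + (31 - 4529)/(3097 - 1816)) = 1/(-6845/4 + (31 - 4529)/(3097 - 1816)) = 1/(-6845/4 - 4498/1281) = 1/(-8786437/5124) = -5124/8786437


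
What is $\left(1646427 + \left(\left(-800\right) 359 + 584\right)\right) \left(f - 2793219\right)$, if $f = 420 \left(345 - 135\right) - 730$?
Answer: $-3679307253439$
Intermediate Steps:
$f = 87470$ ($f = 420 \left(345 - 135\right) - 730 = 420 \cdot 210 - 730 = 88200 - 730 = 87470$)
$\left(1646427 + \left(\left(-800\right) 359 + 584\right)\right) \left(f - 2793219\right) = \left(1646427 + \left(\left(-800\right) 359 + 584\right)\right) \left(87470 - 2793219\right) = \left(1646427 + \left(-287200 + 584\right)\right) \left(-2705749\right) = \left(1646427 - 286616\right) \left(-2705749\right) = 1359811 \left(-2705749\right) = -3679307253439$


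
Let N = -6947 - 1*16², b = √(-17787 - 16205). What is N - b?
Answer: -7203 - 2*I*√8498 ≈ -7203.0 - 184.37*I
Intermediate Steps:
b = 2*I*√8498 (b = √(-33992) = 2*I*√8498 ≈ 184.37*I)
N = -7203 (N = -6947 - 1*256 = -6947 - 256 = -7203)
N - b = -7203 - 2*I*√8498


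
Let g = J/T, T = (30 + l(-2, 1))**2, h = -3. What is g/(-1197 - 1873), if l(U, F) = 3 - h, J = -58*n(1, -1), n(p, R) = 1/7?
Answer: 29/13925520 ≈ 2.0825e-6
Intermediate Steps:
n(p, R) = 1/7
J = -58/7 (J = -58*1/7 = -58/7 ≈ -8.2857)
l(U, F) = 6 (l(U, F) = 3 - 1*(-3) = 3 + 3 = 6)
T = 1296 (T = (30 + 6)**2 = 36**2 = 1296)
g = -29/4536 (g = -58/7/1296 = -58/7*1/1296 = -29/4536 ≈ -0.0063933)
g/(-1197 - 1873) = -29/(4536*(-1197 - 1873)) = -29/4536/(-3070) = -29/4536*(-1/3070) = 29/13925520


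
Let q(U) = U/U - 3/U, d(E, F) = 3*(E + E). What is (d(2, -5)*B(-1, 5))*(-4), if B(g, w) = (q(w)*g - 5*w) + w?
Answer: 4896/5 ≈ 979.20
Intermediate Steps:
d(E, F) = 6*E (d(E, F) = 3*(2*E) = 6*E)
q(U) = 1 - 3/U
B(g, w) = -4*w + g*(-3 + w)/w (B(g, w) = (((-3 + w)/w)*g - 5*w) + w = (g*(-3 + w)/w - 5*w) + w = (-5*w + g*(-3 + w)/w) + w = -4*w + g*(-3 + w)/w)
(d(2, -5)*B(-1, 5))*(-4) = ((6*2)*(-1 - 4*5 - 3*(-1)/5))*(-4) = (12*(-1 - 20 - 3*(-1)*1/5))*(-4) = (12*(-1 - 20 + 3/5))*(-4) = (12*(-102/5))*(-4) = -1224/5*(-4) = 4896/5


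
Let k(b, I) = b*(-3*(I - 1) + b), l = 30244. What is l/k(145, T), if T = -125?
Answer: 30244/75835 ≈ 0.39881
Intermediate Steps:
k(b, I) = b*(3 + b - 3*I) (k(b, I) = b*(-3*(-1 + I) + b) = b*((3 - 3*I) + b) = b*(3 + b - 3*I))
l/k(145, T) = 30244/((145*(3 + 145 - 3*(-125)))) = 30244/((145*(3 + 145 + 375))) = 30244/((145*523)) = 30244/75835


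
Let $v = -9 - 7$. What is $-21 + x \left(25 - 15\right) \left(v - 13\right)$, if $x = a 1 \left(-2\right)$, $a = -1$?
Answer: $-601$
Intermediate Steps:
$v = -16$ ($v = -9 - 7 = -16$)
$x = 2$ ($x = - 1 \left(-2\right) = \left(-1\right) \left(-2\right) = 2$)
$-21 + x \left(25 - 15\right) \left(v - 13\right) = -21 + 2 \left(25 - 15\right) \left(-16 - 13\right) = -21 + 2 \cdot 10 \left(-29\right) = -21 + 2 \left(-290\right) = -21 - 580 = -601$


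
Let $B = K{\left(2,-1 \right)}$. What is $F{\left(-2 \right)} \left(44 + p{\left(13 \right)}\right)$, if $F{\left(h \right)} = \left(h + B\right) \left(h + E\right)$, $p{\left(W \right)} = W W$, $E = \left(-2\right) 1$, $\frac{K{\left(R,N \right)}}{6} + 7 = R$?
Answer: $27264$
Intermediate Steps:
$K{\left(R,N \right)} = -42 + 6 R$
$B = -30$ ($B = -42 + 6 \cdot 2 = -42 + 12 = -30$)
$E = -2$
$p{\left(W \right)} = W^{2}$
$F{\left(h \right)} = \left(-30 + h\right) \left(-2 + h\right)$ ($F{\left(h \right)} = \left(h - 30\right) \left(h - 2\right) = \left(-30 + h\right) \left(-2 + h\right)$)
$F{\left(-2 \right)} \left(44 + p{\left(13 \right)}\right) = \left(60 + \left(-2\right)^{2} - -64\right) \left(44 + 13^{2}\right) = \left(60 + 4 + 64\right) \left(44 + 169\right) = 128 \cdot 213 = 27264$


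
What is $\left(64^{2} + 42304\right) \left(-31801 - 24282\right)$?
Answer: $-2602251200$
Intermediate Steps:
$\left(64^{2} + 42304\right) \left(-31801 - 24282\right) = \left(4096 + 42304\right) \left(-56083\right) = 46400 \left(-56083\right) = -2602251200$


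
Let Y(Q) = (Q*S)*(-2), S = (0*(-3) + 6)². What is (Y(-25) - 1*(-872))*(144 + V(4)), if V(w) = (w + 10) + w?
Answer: 432864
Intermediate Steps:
V(w) = 10 + 2*w (V(w) = (10 + w) + w = 10 + 2*w)
S = 36 (S = (0 + 6)² = 6² = 36)
Y(Q) = -72*Q (Y(Q) = (Q*36)*(-2) = (36*Q)*(-2) = -72*Q)
(Y(-25) - 1*(-872))*(144 + V(4)) = (-72*(-25) - 1*(-872))*(144 + (10 + 2*4)) = (1800 + 872)*(144 + (10 + 8)) = 2672*(144 + 18) = 2672*162 = 432864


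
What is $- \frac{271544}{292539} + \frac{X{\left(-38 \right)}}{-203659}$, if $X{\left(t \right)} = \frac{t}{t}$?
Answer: $- \frac{4254051695}{4582938477} \approx -0.92824$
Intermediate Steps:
$X{\left(t \right)} = 1$
$- \frac{271544}{292539} + \frac{X{\left(-38 \right)}}{-203659} = - \frac{271544}{292539} + 1 \frac{1}{-203659} = \left(-271544\right) \frac{1}{292539} + 1 \left(- \frac{1}{203659}\right) = - \frac{20888}{22503} - \frac{1}{203659} = - \frac{4254051695}{4582938477}$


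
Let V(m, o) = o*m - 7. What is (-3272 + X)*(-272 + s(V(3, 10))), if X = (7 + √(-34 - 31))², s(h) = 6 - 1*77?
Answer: 1127784 - 4802*I*√65 ≈ 1.1278e+6 - 38715.0*I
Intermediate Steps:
V(m, o) = -7 + m*o (V(m, o) = m*o - 7 = -7 + m*o)
s(h) = -71 (s(h) = 6 - 77 = -71)
X = (7 + I*√65)² (X = (7 + √(-65))² = (7 + I*√65)² ≈ -16.0 + 112.87*I)
(-3272 + X)*(-272 + s(V(3, 10))) = (-3272 + (7 + I*√65)²)*(-272 - 71) = (-3272 + (7 + I*√65)²)*(-343) = 1122296 - 343*(7 + I*√65)²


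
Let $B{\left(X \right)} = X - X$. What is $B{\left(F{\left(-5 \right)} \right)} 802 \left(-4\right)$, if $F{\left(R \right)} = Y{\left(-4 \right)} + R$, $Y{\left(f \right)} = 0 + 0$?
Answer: $0$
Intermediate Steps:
$Y{\left(f \right)} = 0$
$F{\left(R \right)} = R$ ($F{\left(R \right)} = 0 + R = R$)
$B{\left(X \right)} = 0$
$B{\left(F{\left(-5 \right)} \right)} 802 \left(-4\right) = 0 \cdot 802 \left(-4\right) = 0 \left(-3208\right) = 0$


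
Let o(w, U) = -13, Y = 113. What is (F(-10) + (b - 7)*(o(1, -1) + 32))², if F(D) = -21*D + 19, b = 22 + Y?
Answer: 7080921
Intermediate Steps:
b = 135 (b = 22 + 113 = 135)
F(D) = 19 - 21*D
(F(-10) + (b - 7)*(o(1, -1) + 32))² = ((19 - 21*(-10)) + (135 - 7)*(-13 + 32))² = ((19 + 210) + 128*19)² = (229 + 2432)² = 2661² = 7080921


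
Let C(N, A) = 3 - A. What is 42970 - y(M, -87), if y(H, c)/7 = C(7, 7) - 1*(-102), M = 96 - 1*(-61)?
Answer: 42284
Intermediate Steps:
M = 157 (M = 96 + 61 = 157)
y(H, c) = 686 (y(H, c) = 7*((3 - 1*7) - 1*(-102)) = 7*((3 - 7) + 102) = 7*(-4 + 102) = 7*98 = 686)
42970 - y(M, -87) = 42970 - 1*686 = 42970 - 686 = 42284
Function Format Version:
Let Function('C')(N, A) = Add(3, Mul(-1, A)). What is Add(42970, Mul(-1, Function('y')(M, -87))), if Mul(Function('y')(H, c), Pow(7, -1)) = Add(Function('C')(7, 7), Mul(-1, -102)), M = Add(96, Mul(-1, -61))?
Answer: 42284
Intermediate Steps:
M = 157 (M = Add(96, 61) = 157)
Function('y')(H, c) = 686 (Function('y')(H, c) = Mul(7, Add(Add(3, Mul(-1, 7)), Mul(-1, -102))) = Mul(7, Add(Add(3, -7), 102)) = Mul(7, Add(-4, 102)) = Mul(7, 98) = 686)
Add(42970, Mul(-1, Function('y')(M, -87))) = Add(42970, Mul(-1, 686)) = Add(42970, -686) = 42284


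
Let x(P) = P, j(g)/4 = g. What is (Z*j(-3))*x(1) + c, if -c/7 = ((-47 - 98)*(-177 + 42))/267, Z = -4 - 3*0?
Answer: -41403/89 ≈ -465.20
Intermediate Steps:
j(g) = 4*g
Z = -4 (Z = -4 + 0 = -4)
c = -45675/89 (c = -7*(-47 - 98)*(-177 + 42)/267 = -7*(-145*(-135))/267 = -137025/267 = -7*6525/89 = -45675/89 ≈ -513.20)
(Z*j(-3))*x(1) + c = -16*(-3)*1 - 45675/89 = -4*(-12)*1 - 45675/89 = 48*1 - 45675/89 = 48 - 45675/89 = -41403/89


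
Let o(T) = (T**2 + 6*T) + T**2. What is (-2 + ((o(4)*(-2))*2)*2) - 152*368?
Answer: -56386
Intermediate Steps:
o(T) = 2*T**2 + 6*T
(-2 + ((o(4)*(-2))*2)*2) - 152*368 = (-2 + (((2*4*(3 + 4))*(-2))*2)*2) - 152*368 = (-2 + (((2*4*7)*(-2))*2)*2) - 55936 = (-2 + ((56*(-2))*2)*2) - 55936 = (-2 - 112*2*2) - 55936 = (-2 - 224*2) - 55936 = (-2 - 448) - 55936 = -450 - 55936 = -56386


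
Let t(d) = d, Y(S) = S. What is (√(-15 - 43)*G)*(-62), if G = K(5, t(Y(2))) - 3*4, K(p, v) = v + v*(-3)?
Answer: 992*I*√58 ≈ 7554.8*I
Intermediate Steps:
K(p, v) = -2*v (K(p, v) = v - 3*v = -2*v)
G = -16 (G = -2*2 - 3*4 = -4 - 12 = -16)
(√(-15 - 43)*G)*(-62) = (√(-15 - 43)*(-16))*(-62) = (√(-58)*(-16))*(-62) = ((I*√58)*(-16))*(-62) = -16*I*√58*(-62) = 992*I*√58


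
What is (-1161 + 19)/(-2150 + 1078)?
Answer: 571/536 ≈ 1.0653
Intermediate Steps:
(-1161 + 19)/(-2150 + 1078) = -1142/(-1072) = -1142*(-1/1072) = 571/536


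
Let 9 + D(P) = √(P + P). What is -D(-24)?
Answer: 9 - 4*I*√3 ≈ 9.0 - 6.9282*I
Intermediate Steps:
D(P) = -9 + √2*√P (D(P) = -9 + √(P + P) = -9 + √(2*P) = -9 + √2*√P)
-D(-24) = -(-9 + √2*√(-24)) = -(-9 + √2*(2*I*√6)) = -(-9 + 4*I*√3) = 9 - 4*I*√3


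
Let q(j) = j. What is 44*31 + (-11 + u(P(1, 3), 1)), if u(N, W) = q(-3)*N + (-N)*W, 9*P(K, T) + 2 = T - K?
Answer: 1353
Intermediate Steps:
P(K, T) = -2/9 - K/9 + T/9 (P(K, T) = -2/9 + (T - K)/9 = -2/9 + (-K/9 + T/9) = -2/9 - K/9 + T/9)
u(N, W) = -3*N - N*W (u(N, W) = -3*N + (-N)*W = -3*N - N*W)
44*31 + (-11 + u(P(1, 3), 1)) = 44*31 + (-11 - (-2/9 - ⅑*1 + (⅑)*3)*(3 + 1)) = 1364 + (-11 - 1*(-2/9 - ⅑ + ⅓)*4) = 1364 + (-11 - 1*0*4) = 1364 + (-11 + 0) = 1364 - 11 = 1353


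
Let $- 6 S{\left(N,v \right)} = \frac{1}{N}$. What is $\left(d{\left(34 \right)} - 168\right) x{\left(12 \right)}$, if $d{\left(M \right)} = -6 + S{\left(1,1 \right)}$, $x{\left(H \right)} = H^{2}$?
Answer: $-25080$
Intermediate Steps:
$S{\left(N,v \right)} = - \frac{1}{6 N}$
$d{\left(M \right)} = - \frac{37}{6}$ ($d{\left(M \right)} = -6 - \frac{1}{6 \cdot 1} = -6 - \frac{1}{6} = - \frac{37}{6}$)
$\left(d{\left(34 \right)} - 168\right) x{\left(12 \right)} = \left(- \frac{37}{6} - 168\right) 12^{2} = \left(- \frac{1045}{6}\right) 144 = -25080$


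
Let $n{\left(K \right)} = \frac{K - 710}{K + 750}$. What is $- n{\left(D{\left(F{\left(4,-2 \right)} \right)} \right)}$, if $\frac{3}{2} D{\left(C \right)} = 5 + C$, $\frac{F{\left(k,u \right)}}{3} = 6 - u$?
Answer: $\frac{518}{577} \approx 0.89775$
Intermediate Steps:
$F{\left(k,u \right)} = 18 - 3 u$ ($F{\left(k,u \right)} = 3 \left(6 - u\right) = 18 - 3 u$)
$D{\left(C \right)} = \frac{10}{3} + \frac{2 C}{3}$ ($D{\left(C \right)} = \frac{2 \left(5 + C\right)}{3} = \frac{10}{3} + \frac{2 C}{3}$)
$n{\left(K \right)} = \frac{-710 + K}{750 + K}$
$- n{\left(D{\left(F{\left(4,-2 \right)} \right)} \right)} = - \frac{-710 + \left(\frac{10}{3} + \frac{2 \left(18 - -6\right)}{3}\right)}{750 + \left(\frac{10}{3} + \frac{2 \left(18 - -6\right)}{3}\right)} = - \frac{-710 + \left(\frac{10}{3} + \frac{2 \left(18 + 6\right)}{3}\right)}{750 + \left(\frac{10}{3} + \frac{2 \left(18 + 6\right)}{3}\right)} = - \frac{-710 + \left(\frac{10}{3} + \frac{2}{3} \cdot 24\right)}{750 + \left(\frac{10}{3} + \frac{2}{3} \cdot 24\right)} = - \frac{-710 + \left(\frac{10}{3} + 16\right)}{750 + \left(\frac{10}{3} + 16\right)} = - \frac{-710 + \frac{58}{3}}{750 + \frac{58}{3}} = - \frac{-2072}{\frac{2308}{3} \cdot 3} = - \frac{3 \left(-2072\right)}{2308 \cdot 3} = \left(-1\right) \left(- \frac{518}{577}\right) = \frac{518}{577}$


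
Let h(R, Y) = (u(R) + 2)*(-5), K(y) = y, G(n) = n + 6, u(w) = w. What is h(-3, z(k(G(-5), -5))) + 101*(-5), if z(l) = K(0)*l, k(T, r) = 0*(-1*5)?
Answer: -500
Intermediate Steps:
G(n) = 6 + n
k(T, r) = 0 (k(T, r) = 0*(-5) = 0)
z(l) = 0 (z(l) = 0*l = 0)
h(R, Y) = -10 - 5*R (h(R, Y) = (R + 2)*(-5) = (2 + R)*(-5) = -10 - 5*R)
h(-3, z(k(G(-5), -5))) + 101*(-5) = (-10 - 5*(-3)) + 101*(-5) = (-10 + 15) - 505 = 5 - 505 = -500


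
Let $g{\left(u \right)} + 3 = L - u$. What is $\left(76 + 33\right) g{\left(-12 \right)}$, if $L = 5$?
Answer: $1526$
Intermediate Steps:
$g{\left(u \right)} = 2 - u$ ($g{\left(u \right)} = -3 - \left(-5 + u\right) = 2 - u$)
$\left(76 + 33\right) g{\left(-12 \right)} = \left(76 + 33\right) \left(2 - -12\right) = 109 \left(2 + 12\right) = 109 \cdot 14 = 1526$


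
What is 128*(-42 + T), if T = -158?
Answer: -25600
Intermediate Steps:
128*(-42 + T) = 128*(-42 - 158) = 128*(-200) = -25600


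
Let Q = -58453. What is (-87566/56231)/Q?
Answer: 87566/3286870643 ≈ 2.6641e-5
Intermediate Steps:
(-87566/56231)/Q = -87566/56231/(-58453) = -87566*1/56231*(-1/58453) = -87566/56231*(-1/58453) = 87566/3286870643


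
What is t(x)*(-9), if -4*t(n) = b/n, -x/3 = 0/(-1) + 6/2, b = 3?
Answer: -¾ ≈ -0.75000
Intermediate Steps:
x = -9 (x = -3*(0/(-1) + 6/2) = -3*(0*(-1) + 6*(½)) = -3*(0 + 3) = -3*3 = -9)
t(n) = -3/(4*n)
t(x)*(-9) = -¾/(-9)*(-9) = -¾*(-⅑)*(-9) = (1/12)*(-9) = -¾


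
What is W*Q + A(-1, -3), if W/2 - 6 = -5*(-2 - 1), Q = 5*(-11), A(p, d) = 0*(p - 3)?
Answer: -2310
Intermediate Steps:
A(p, d) = 0 (A(p, d) = 0*(-3 + p) = 0)
Q = -55
W = 42 (W = 12 + 2*(-5*(-2 - 1)) = 12 + 2*(-5*(-3)) = 12 + 2*15 = 12 + 30 = 42)
W*Q + A(-1, -3) = 42*(-55) + 0 = -2310 + 0 = -2310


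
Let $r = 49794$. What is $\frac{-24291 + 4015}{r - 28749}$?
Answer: $- \frac{20276}{21045} \approx -0.96346$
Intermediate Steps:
$\frac{-24291 + 4015}{r - 28749} = \frac{-24291 + 4015}{49794 - 28749} = - \frac{20276}{21045}$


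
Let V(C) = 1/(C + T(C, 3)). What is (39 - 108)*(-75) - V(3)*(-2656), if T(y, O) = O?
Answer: 16853/3 ≈ 5617.7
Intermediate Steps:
V(C) = 1/(3 + C) (V(C) = 1/(C + 3) = 1/(3 + C))
(39 - 108)*(-75) - V(3)*(-2656) = (39 - 108)*(-75) - (-2656)/(3 + 3) = -69*(-75) - (-2656)/6 = 5175 - (-2656)/6 = 5175 - 1*(-1328/3) = 5175 + 1328/3 = 16853/3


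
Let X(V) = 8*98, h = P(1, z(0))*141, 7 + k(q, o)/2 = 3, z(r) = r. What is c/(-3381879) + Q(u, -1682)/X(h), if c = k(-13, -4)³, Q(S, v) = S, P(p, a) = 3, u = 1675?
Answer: 5665048733/2651393136 ≈ 2.1366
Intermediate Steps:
k(q, o) = -8 (k(q, o) = -14 + 2*3 = -14 + 6 = -8)
h = 423 (h = 3*141 = 423)
c = -512 (c = (-8)³ = -512)
X(V) = 784
c/(-3381879) + Q(u, -1682)/X(h) = -512/(-3381879) + 1675/784 = -512*(-1/3381879) + 1675*(1/784) = 512/3381879 + 1675/784 = 5665048733/2651393136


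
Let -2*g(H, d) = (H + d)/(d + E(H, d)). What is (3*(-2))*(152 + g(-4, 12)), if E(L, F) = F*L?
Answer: -2738/3 ≈ -912.67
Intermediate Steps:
g(H, d) = -(H + d)/(2*(d + H*d)) (g(H, d) = -(H + d)/(2*(d + d*H)) = -(H + d)/(2*(d + H*d)))
(3*(-2))*(152 + g(-4, 12)) = (3*(-2))*(152 + (½)*(-1*(-4) - 1*12)/(12*(1 - 4))) = -6*(152 + (½)*(1/12)*(4 - 12)/(-3)) = -6*(152 + (½)*(1/12)*(-⅓)*(-8)) = -6*(152 + ⅑) = -6*1369/9 = -2738/3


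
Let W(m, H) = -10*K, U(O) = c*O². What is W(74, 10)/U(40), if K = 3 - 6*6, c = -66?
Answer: -1/320 ≈ -0.0031250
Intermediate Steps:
K = -33 (K = 3 - 1*36 = 3 - 36 = -33)
U(O) = -66*O²
W(m, H) = 330 (W(m, H) = -10*(-33) = 330)
W(74, 10)/U(40) = 330/((-66*40²)) = 330/((-66*1600)) = 330/(-105600) = 330*(-1/105600) = -1/320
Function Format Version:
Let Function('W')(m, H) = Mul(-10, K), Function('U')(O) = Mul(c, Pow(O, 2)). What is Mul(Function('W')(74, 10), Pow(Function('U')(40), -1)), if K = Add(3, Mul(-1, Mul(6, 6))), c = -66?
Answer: Rational(-1, 320) ≈ -0.0031250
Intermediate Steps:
K = -33 (K = Add(3, Mul(-1, 36)) = Add(3, -36) = -33)
Function('U')(O) = Mul(-66, Pow(O, 2))
Function('W')(m, H) = 330 (Function('W')(m, H) = Mul(-10, -33) = 330)
Mul(Function('W')(74, 10), Pow(Function('U')(40), -1)) = Mul(330, Pow(Mul(-66, Pow(40, 2)), -1)) = Mul(330, Pow(Mul(-66, 1600), -1)) = Mul(330, Pow(-105600, -1)) = Mul(330, Rational(-1, 105600)) = Rational(-1, 320)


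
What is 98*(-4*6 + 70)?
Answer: 4508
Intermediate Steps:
98*(-4*6 + 70) = 98*(-24 + 70) = 98*46 = 4508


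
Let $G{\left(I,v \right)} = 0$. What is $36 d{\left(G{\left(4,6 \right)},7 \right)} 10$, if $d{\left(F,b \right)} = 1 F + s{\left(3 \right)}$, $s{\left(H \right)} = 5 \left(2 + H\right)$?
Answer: $9000$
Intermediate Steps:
$s{\left(H \right)} = 10 + 5 H$
$d{\left(F,b \right)} = 25 + F$ ($d{\left(F,b \right)} = 1 F + \left(10 + 5 \cdot 3\right) = F + \left(10 + 15\right) = F + 25 = 25 + F$)
$36 d{\left(G{\left(4,6 \right)},7 \right)} 10 = 36 \left(25 + 0\right) 10 = 36 \cdot 25 \cdot 10 = 900 \cdot 10 = 9000$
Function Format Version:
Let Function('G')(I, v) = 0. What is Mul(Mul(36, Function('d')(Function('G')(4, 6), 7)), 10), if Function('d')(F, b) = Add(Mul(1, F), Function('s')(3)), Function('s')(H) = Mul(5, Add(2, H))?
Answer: 9000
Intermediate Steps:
Function('s')(H) = Add(10, Mul(5, H))
Function('d')(F, b) = Add(25, F) (Function('d')(F, b) = Add(Mul(1, F), Add(10, Mul(5, 3))) = Add(F, Add(10, 15)) = Add(F, 25) = Add(25, F))
Mul(Mul(36, Function('d')(Function('G')(4, 6), 7)), 10) = Mul(Mul(36, Add(25, 0)), 10) = Mul(Mul(36, 25), 10) = Mul(900, 10) = 9000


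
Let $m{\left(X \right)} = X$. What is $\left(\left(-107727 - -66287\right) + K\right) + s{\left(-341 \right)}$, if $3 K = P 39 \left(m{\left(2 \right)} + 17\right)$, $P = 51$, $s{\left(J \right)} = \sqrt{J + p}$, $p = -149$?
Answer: $-28843 + 7 i \sqrt{10} \approx -28843.0 + 22.136 i$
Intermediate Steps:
$s{\left(J \right)} = \sqrt{-149 + J}$ ($s{\left(J \right)} = \sqrt{J - 149} = \sqrt{-149 + J}$)
$K = 12597$ ($K = \frac{51 \cdot 39 \left(2 + 17\right)}{3} = \frac{1989 \cdot 19}{3} = \frac{1}{3} \cdot 37791 = 12597$)
$\left(\left(-107727 - -66287\right) + K\right) + s{\left(-341 \right)} = \left(\left(-107727 - -66287\right) + 12597\right) + \sqrt{-149 - 341} = \left(\left(-107727 + 66287\right) + 12597\right) + \sqrt{-490} = \left(-41440 + 12597\right) + 7 i \sqrt{10} = -28843 + 7 i \sqrt{10}$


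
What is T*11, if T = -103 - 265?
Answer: -4048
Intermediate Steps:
T = -368
T*11 = -368*11 = -4048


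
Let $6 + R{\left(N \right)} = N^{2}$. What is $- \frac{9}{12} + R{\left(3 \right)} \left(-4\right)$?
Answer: $- \frac{51}{4} \approx -12.75$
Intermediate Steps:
$R{\left(N \right)} = -6 + N^{2}$
$- \frac{9}{12} + R{\left(3 \right)} \left(-4\right) = - \frac{9}{12} + \left(-6 + 3^{2}\right) \left(-4\right) = \left(-9\right) \frac{1}{12} + \left(-6 + 9\right) \left(-4\right) = - \frac{3}{4} + 3 \left(-4\right) = - \frac{3}{4} - 12 = - \frac{51}{4}$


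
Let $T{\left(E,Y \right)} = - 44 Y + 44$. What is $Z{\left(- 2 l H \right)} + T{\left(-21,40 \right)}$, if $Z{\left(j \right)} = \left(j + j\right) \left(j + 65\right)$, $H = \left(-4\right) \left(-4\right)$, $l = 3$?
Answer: $4236$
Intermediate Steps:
$H = 16$
$T{\left(E,Y \right)} = 44 - 44 Y$
$Z{\left(j \right)} = 2 j \left(65 + j\right)$
$Z{\left(- 2 l H \right)} + T{\left(-21,40 \right)} = 2 \left(-2\right) 3 \cdot 16 \left(65 + \left(-2\right) 3 \cdot 16\right) + \left(44 - 1760\right) = 2 \left(\left(-6\right) 16\right) \left(65 - 96\right) + \left(44 - 1760\right) = 2 \left(-96\right) \left(65 - 96\right) - 1716 = 2 \left(-96\right) \left(-31\right) - 1716 = 5952 - 1716 = 4236$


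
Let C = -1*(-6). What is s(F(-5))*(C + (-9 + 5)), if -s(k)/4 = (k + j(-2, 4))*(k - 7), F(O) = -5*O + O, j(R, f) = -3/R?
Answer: -2236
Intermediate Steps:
F(O) = -4*O
s(k) = -4*(-7 + k)*(3/2 + k) (s(k) = -4*(k - 3/(-2))*(k - 7) = -4*(k - 3*(-1/2))*(-7 + k) = -4*(k + 3/2)*(-7 + k) = -4*(3/2 + k)*(-7 + k) = -4*(-7 + k)*(3/2 + k))
C = 6
s(F(-5))*(C + (-9 + 5)) = (42 - 4*(-4*(-5))**2 + 22*(-4*(-5)))*(6 + (-9 + 5)) = (42 - 4*20**2 + 22*20)*(6 - 4) = (42 - 4*400 + 440)*2 = (42 - 1600 + 440)*2 = -1118*2 = -2236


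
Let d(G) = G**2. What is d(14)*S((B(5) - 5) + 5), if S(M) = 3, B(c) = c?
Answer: 588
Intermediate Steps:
d(14)*S((B(5) - 5) + 5) = 14**2*3 = 196*3 = 588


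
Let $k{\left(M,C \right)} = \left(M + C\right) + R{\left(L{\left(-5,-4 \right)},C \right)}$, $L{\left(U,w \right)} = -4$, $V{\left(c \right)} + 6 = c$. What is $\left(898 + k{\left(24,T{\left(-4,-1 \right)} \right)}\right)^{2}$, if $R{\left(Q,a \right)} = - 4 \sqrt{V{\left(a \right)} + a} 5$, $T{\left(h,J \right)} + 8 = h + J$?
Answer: $813481 - 145440 i \sqrt{2} \approx 8.1348 \cdot 10^{5} - 2.0568 \cdot 10^{5} i$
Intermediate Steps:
$V{\left(c \right)} = -6 + c$
$T{\left(h,J \right)} = -8 + J + h$ ($T{\left(h,J \right)} = -8 + \left(h + J\right) = -8 + \left(J + h\right) = -8 + J + h$)
$R{\left(Q,a \right)} = - 20 \sqrt{-6 + 2 a}$ ($R{\left(Q,a \right)} = - 4 \sqrt{\left(-6 + a\right) + a} 5 = - 4 \sqrt{-6 + 2 a} 5 = - 20 \sqrt{-6 + 2 a}$)
$k{\left(M,C \right)} = C + M - 20 \sqrt{-6 + 2 C}$ ($k{\left(M,C \right)} = \left(M + C\right) - 20 \sqrt{-6 + 2 C} = \left(C + M\right) - 20 \sqrt{-6 + 2 C} = C + M - 20 \sqrt{-6 + 2 C}$)
$\left(898 + k{\left(24,T{\left(-4,-1 \right)} \right)}\right)^{2} = \left(898 - \left(-11 + 20 \sqrt{-6 + 2 \left(-8 - 1 - 4\right)}\right)\right)^{2} = \left(898 - \left(-11 + 20 \sqrt{-6 + 2 \left(-13\right)}\right)\right)^{2} = \left(898 - \left(-11 + 20 \sqrt{-6 - 26}\right)\right)^{2} = \left(898 - \left(-11 + 80 i \sqrt{2}\right)\right)^{2} = \left(898 + \left(11 - 80 i \sqrt{2}\right)\right)^{2} = \left(909 - 80 i \sqrt{2}\right)^{2}$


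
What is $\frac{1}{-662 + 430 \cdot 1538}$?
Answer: $\frac{1}{660678} \approx 1.5136 \cdot 10^{-6}$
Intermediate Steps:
$\frac{1}{-662 + 430 \cdot 1538} = \frac{1}{-662 + 661340} = \frac{1}{660678}$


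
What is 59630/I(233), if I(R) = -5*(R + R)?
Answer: -5963/233 ≈ -25.592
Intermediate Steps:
I(R) = -10*R
59630/I(233) = 59630/((-10*233)) = 59630/(-2330) = 59630*(-1/2330) = -5963/233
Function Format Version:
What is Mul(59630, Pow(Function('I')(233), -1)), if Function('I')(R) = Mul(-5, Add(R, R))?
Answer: Rational(-5963, 233) ≈ -25.592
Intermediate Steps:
Function('I')(R) = Mul(-10, R) (Function('I')(R) = Mul(-5, Mul(2, R)) = Mul(-10, R))
Mul(59630, Pow(Function('I')(233), -1)) = Mul(59630, Pow(Mul(-10, 233), -1)) = Mul(59630, Pow(-2330, -1)) = Mul(59630, Rational(-1, 2330)) = Rational(-5963, 233)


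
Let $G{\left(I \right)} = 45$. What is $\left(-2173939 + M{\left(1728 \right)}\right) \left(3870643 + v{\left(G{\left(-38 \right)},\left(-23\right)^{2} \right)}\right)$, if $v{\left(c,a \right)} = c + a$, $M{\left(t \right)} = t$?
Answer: $-8409100150787$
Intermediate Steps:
$v{\left(c,a \right)} = a + c$
$\left(-2173939 + M{\left(1728 \right)}\right) \left(3870643 + v{\left(G{\left(-38 \right)},\left(-23\right)^{2} \right)}\right) = \left(-2173939 + 1728\right) \left(3870643 + \left(\left(-23\right)^{2} + 45\right)\right) = - 2172211 \left(3870643 + \left(529 + 45\right)\right) = - 2172211 \left(3870643 + 574\right) = \left(-2172211\right) 3871217 = -8409100150787$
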